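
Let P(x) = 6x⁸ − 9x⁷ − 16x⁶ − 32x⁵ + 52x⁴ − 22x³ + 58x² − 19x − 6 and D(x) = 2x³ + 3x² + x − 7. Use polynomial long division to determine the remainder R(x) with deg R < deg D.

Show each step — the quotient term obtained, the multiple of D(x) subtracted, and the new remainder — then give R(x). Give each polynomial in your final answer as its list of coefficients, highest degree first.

R = [8]

Step 1: lead(6x⁸ − 9x⁷ − 16x⁶ − 32x⁵ + 52x⁴ − 22x³ + 58x² − 19x − 6) ÷ lead(D) = 6x⁸ ÷ 2x³ = 3x⁵. Subtract (3x⁵)·D = 6x⁸ + 9x⁷ + 3x⁶ − 21x⁵. Remainder: −18x⁷ − 19x⁶ − 11x⁵ + 52x⁴ − 22x³ + 58x² − 19x − 6.
Step 2: lead(−18x⁷ − 19x⁶ − 11x⁵ + 52x⁴ − 22x³ + 58x² − 19x − 6) ÷ lead(D) = −18x⁷ ÷ 2x³ = −9x⁴. Subtract (−9x⁴)·D = −18x⁷ − 27x⁶ − 9x⁵ + 63x⁴. Remainder: 8x⁶ − 2x⁵ − 11x⁴ − 22x³ + 58x² − 19x − 6.
Step 3: lead(8x⁶ − 2x⁵ − 11x⁴ − 22x³ + 58x² − 19x − 6) ÷ lead(D) = 8x⁶ ÷ 2x³ = 4x³. Subtract (4x³)·D = 8x⁶ + 12x⁵ + 4x⁴ − 28x³. Remainder: −14x⁵ − 15x⁴ + 6x³ + 58x² − 19x − 6.
Step 4: lead(−14x⁵ − 15x⁴ + 6x³ + 58x² − 19x − 6) ÷ lead(D) = −14x⁵ ÷ 2x³ = −7x². Subtract (−7x²)·D = −14x⁵ − 21x⁴ − 7x³ + 49x². Remainder: 6x⁴ + 13x³ + 9x² − 19x − 6.
Step 5: lead(6x⁴ + 13x³ + 9x² − 19x − 6) ÷ lead(D) = 6x⁴ ÷ 2x³ = 3x. Subtract (3x)·D = 6x⁴ + 9x³ + 3x² − 21x. Remainder: 4x³ + 6x² + 2x − 6.
Step 6: lead(4x³ + 6x² + 2x − 6) ÷ lead(D) = 4x³ ÷ 2x³ = 2. Subtract (2)·D = 4x³ + 6x² + 2x − 14. Remainder: 8.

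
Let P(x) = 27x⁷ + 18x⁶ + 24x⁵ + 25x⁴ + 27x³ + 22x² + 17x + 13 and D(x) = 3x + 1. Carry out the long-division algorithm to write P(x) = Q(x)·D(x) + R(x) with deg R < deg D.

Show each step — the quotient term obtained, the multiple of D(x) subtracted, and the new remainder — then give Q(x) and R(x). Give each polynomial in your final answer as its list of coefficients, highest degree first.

Step 1: lead(27x⁷ + 18x⁶ + 24x⁵ + 25x⁴ + 27x³ + 22x² + 17x + 13) ÷ lead(D) = 27x⁷ ÷ 3x = 9x⁶. Subtract (9x⁶)·D = 27x⁷ + 9x⁶. Remainder: 9x⁶ + 24x⁵ + 25x⁴ + 27x³ + 22x² + 17x + 13.
Step 2: lead(9x⁶ + 24x⁵ + 25x⁴ + 27x³ + 22x² + 17x + 13) ÷ lead(D) = 9x⁶ ÷ 3x = 3x⁵. Subtract (3x⁵)·D = 9x⁶ + 3x⁵. Remainder: 21x⁵ + 25x⁴ + 27x³ + 22x² + 17x + 13.
Step 3: lead(21x⁵ + 25x⁴ + 27x³ + 22x² + 17x + 13) ÷ lead(D) = 21x⁵ ÷ 3x = 7x⁴. Subtract (7x⁴)·D = 21x⁵ + 7x⁴. Remainder: 18x⁴ + 27x³ + 22x² + 17x + 13.
Step 4: lead(18x⁴ + 27x³ + 22x² + 17x + 13) ÷ lead(D) = 18x⁴ ÷ 3x = 6x³. Subtract (6x³)·D = 18x⁴ + 6x³. Remainder: 21x³ + 22x² + 17x + 13.
Step 5: lead(21x³ + 22x² + 17x + 13) ÷ lead(D) = 21x³ ÷ 3x = 7x². Subtract (7x²)·D = 21x³ + 7x². Remainder: 15x² + 17x + 13.
Step 6: lead(15x² + 17x + 13) ÷ lead(D) = 15x² ÷ 3x = 5x. Subtract (5x)·D = 15x² + 5x. Remainder: 12x + 13.
Step 7: lead(12x + 13) ÷ lead(D) = 12x ÷ 3x = 4. Subtract (4)·D = 12x + 4. Remainder: 9.

Q = [9, 3, 7, 6, 7, 5, 4]; R = [9]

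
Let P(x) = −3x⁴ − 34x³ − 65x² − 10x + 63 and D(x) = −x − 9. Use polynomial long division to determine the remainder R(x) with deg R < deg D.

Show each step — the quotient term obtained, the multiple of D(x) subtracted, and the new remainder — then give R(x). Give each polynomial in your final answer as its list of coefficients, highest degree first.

Step 1: lead(−3x⁴ − 34x³ − 65x² − 10x + 63) ÷ lead(D) = −3x⁴ ÷ −x = 3x³. Subtract (3x³)·D = −3x⁴ − 27x³. Remainder: −7x³ − 65x² − 10x + 63.
Step 2: lead(−7x³ − 65x² − 10x + 63) ÷ lead(D) = −7x³ ÷ −x = 7x². Subtract (7x²)·D = −7x³ − 63x². Remainder: −2x² − 10x + 63.
Step 3: lead(−2x² − 10x + 63) ÷ lead(D) = −2x² ÷ −x = 2x. Subtract (2x)·D = −2x² − 18x. Remainder: 8x + 63.
Step 4: lead(8x + 63) ÷ lead(D) = 8x ÷ −x = −8. Subtract (−8)·D = 8x + 72. Remainder: −9.

R = [-9]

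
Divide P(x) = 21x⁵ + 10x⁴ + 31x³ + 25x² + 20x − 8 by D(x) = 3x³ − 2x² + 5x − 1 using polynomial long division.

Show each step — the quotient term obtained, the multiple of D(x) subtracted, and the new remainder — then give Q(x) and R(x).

Q(x) = 7x² + 8x + 4; R(x) = 8x − 4

Step 1: lead(21x⁵ + 10x⁴ + 31x³ + 25x² + 20x − 8) ÷ lead(D) = 21x⁵ ÷ 3x³ = 7x². Subtract (7x²)·D = 21x⁵ − 14x⁴ + 35x³ − 7x². Remainder: 24x⁴ − 4x³ + 32x² + 20x − 8.
Step 2: lead(24x⁴ − 4x³ + 32x² + 20x − 8) ÷ lead(D) = 24x⁴ ÷ 3x³ = 8x. Subtract (8x)·D = 24x⁴ − 16x³ + 40x² − 8x. Remainder: 12x³ − 8x² + 28x − 8.
Step 3: lead(12x³ − 8x² + 28x − 8) ÷ lead(D) = 12x³ ÷ 3x³ = 4. Subtract (4)·D = 12x³ − 8x² + 20x − 4. Remainder: 8x − 4.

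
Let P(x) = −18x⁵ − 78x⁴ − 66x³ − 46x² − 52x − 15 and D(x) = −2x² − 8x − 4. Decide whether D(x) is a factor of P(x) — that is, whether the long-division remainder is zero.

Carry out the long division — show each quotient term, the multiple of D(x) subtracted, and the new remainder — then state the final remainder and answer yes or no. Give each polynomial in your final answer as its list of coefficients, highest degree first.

Step 1: lead(−18x⁵ − 78x⁴ − 66x³ − 46x² − 52x − 15) ÷ lead(D) = −18x⁵ ÷ −2x² = 9x³. Subtract (9x³)·D = −18x⁵ − 72x⁴ − 36x³. Remainder: −6x⁴ − 30x³ − 46x² − 52x − 15.
Step 2: lead(−6x⁴ − 30x³ − 46x² − 52x − 15) ÷ lead(D) = −6x⁴ ÷ −2x² = 3x². Subtract (3x²)·D = −6x⁴ − 24x³ − 12x². Remainder: −6x³ − 34x² − 52x − 15.
Step 3: lead(−6x³ − 34x² − 52x − 15) ÷ lead(D) = −6x³ ÷ −2x² = 3x. Subtract (3x)·D = −6x³ − 24x² − 12x. Remainder: −10x² − 40x − 15.
Step 4: lead(−10x² − 40x − 15) ÷ lead(D) = −10x² ÷ −2x² = 5. Subtract (5)·D = −10x² − 40x − 20. Remainder: 5.

R = [5], so D(x) is not a factor of P(x). no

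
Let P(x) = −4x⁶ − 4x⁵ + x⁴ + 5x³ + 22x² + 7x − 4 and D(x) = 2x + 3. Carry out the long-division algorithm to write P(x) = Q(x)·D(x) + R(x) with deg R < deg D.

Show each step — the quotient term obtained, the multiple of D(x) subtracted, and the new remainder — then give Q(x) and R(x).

Q(x) = −2x⁵ + x⁴ − x³ + 4x² + 5x − 4; R(x) = 8

Step 1: lead(−4x⁶ − 4x⁵ + x⁴ + 5x³ + 22x² + 7x − 4) ÷ lead(D) = −4x⁶ ÷ 2x = −2x⁵. Subtract (−2x⁵)·D = −4x⁶ − 6x⁵. Remainder: 2x⁵ + x⁴ + 5x³ + 22x² + 7x − 4.
Step 2: lead(2x⁵ + x⁴ + 5x³ + 22x² + 7x − 4) ÷ lead(D) = 2x⁵ ÷ 2x = x⁴. Subtract (x⁴)·D = 2x⁵ + 3x⁴. Remainder: −2x⁴ + 5x³ + 22x² + 7x − 4.
Step 3: lead(−2x⁴ + 5x³ + 22x² + 7x − 4) ÷ lead(D) = −2x⁴ ÷ 2x = −x³. Subtract (−x³)·D = −2x⁴ − 3x³. Remainder: 8x³ + 22x² + 7x − 4.
Step 4: lead(8x³ + 22x² + 7x − 4) ÷ lead(D) = 8x³ ÷ 2x = 4x². Subtract (4x²)·D = 8x³ + 12x². Remainder: 10x² + 7x − 4.
Step 5: lead(10x² + 7x − 4) ÷ lead(D) = 10x² ÷ 2x = 5x. Subtract (5x)·D = 10x² + 15x. Remainder: −8x − 4.
Step 6: lead(−8x − 4) ÷ lead(D) = −8x ÷ 2x = −4. Subtract (−4)·D = −8x − 12. Remainder: 8.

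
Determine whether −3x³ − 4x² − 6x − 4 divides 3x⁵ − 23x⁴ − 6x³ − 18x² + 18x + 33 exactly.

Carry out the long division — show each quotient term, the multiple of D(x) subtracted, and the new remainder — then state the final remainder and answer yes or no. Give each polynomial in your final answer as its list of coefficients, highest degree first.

Step 1: lead(3x⁵ − 23x⁴ − 6x³ − 18x² + 18x + 33) ÷ lead(D) = 3x⁵ ÷ −3x³ = −x². Subtract (−x²)·D = 3x⁵ + 4x⁴ + 6x³ + 4x². Remainder: −27x⁴ − 12x³ − 22x² + 18x + 33.
Step 2: lead(−27x⁴ − 12x³ − 22x² + 18x + 33) ÷ lead(D) = −27x⁴ ÷ −3x³ = 9x. Subtract (9x)·D = −27x⁴ − 36x³ − 54x² − 36x. Remainder: 24x³ + 32x² + 54x + 33.
Step 3: lead(24x³ + 32x² + 54x + 33) ÷ lead(D) = 24x³ ÷ −3x³ = −8. Subtract (−8)·D = 24x³ + 32x² + 48x + 32. Remainder: 6x + 1.

R = [6, 1], so D(x) is not a factor of P(x). no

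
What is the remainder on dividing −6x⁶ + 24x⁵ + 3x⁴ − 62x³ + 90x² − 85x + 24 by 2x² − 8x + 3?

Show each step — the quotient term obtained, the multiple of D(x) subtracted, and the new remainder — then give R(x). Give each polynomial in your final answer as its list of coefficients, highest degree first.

R = [0]

Step 1: lead(−6x⁶ + 24x⁵ + 3x⁴ − 62x³ + 90x² − 85x + 24) ÷ lead(D) = −6x⁶ ÷ 2x² = −3x⁴. Subtract (−3x⁴)·D = −6x⁶ + 24x⁵ − 9x⁴. Remainder: 12x⁴ − 62x³ + 90x² − 85x + 24.
Step 2: lead(12x⁴ − 62x³ + 90x² − 85x + 24) ÷ lead(D) = 12x⁴ ÷ 2x² = 6x². Subtract (6x²)·D = 12x⁴ − 48x³ + 18x². Remainder: −14x³ + 72x² − 85x + 24.
Step 3: lead(−14x³ + 72x² − 85x + 24) ÷ lead(D) = −14x³ ÷ 2x² = −7x. Subtract (−7x)·D = −14x³ + 56x² − 21x. Remainder: 16x² − 64x + 24.
Step 4: lead(16x² − 64x + 24) ÷ lead(D) = 16x² ÷ 2x² = 8. Subtract (8)·D = 16x² − 64x + 24. Remainder: 0.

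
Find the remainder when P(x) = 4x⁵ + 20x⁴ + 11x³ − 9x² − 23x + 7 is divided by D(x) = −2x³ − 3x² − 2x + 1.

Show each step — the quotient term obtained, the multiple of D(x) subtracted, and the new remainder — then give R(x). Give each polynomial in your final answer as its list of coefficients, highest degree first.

R = [-2, 0]

Step 1: lead(4x⁵ + 20x⁴ + 11x³ − 9x² − 23x + 7) ÷ lead(D) = 4x⁵ ÷ −2x³ = −2x². Subtract (−2x²)·D = 4x⁵ + 6x⁴ + 4x³ − 2x². Remainder: 14x⁴ + 7x³ − 7x² − 23x + 7.
Step 2: lead(14x⁴ + 7x³ − 7x² − 23x + 7) ÷ lead(D) = 14x⁴ ÷ −2x³ = −7x. Subtract (−7x)·D = 14x⁴ + 21x³ + 14x² − 7x. Remainder: −14x³ − 21x² − 16x + 7.
Step 3: lead(−14x³ − 21x² − 16x + 7) ÷ lead(D) = −14x³ ÷ −2x³ = 7. Subtract (7)·D = −14x³ − 21x² − 14x + 7. Remainder: −2x.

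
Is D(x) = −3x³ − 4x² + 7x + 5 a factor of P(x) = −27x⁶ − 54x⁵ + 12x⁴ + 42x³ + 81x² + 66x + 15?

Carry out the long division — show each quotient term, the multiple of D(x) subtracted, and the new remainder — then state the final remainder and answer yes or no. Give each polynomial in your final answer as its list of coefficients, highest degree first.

Step 1: lead(−27x⁶ − 54x⁵ + 12x⁴ + 42x³ + 81x² + 66x + 15) ÷ lead(D) = −27x⁶ ÷ −3x³ = 9x³. Subtract (9x³)·D = −27x⁶ − 36x⁵ + 63x⁴ + 45x³. Remainder: −18x⁵ − 51x⁴ − 3x³ + 81x² + 66x + 15.
Step 2: lead(−18x⁵ − 51x⁴ − 3x³ + 81x² + 66x + 15) ÷ lead(D) = −18x⁵ ÷ −3x³ = 6x². Subtract (6x²)·D = −18x⁵ − 24x⁴ + 42x³ + 30x². Remainder: −27x⁴ − 45x³ + 51x² + 66x + 15.
Step 3: lead(−27x⁴ − 45x³ + 51x² + 66x + 15) ÷ lead(D) = −27x⁴ ÷ −3x³ = 9x. Subtract (9x)·D = −27x⁴ − 36x³ + 63x² + 45x. Remainder: −9x³ − 12x² + 21x + 15.
Step 4: lead(−9x³ − 12x² + 21x + 15) ÷ lead(D) = −9x³ ÷ −3x³ = 3. Subtract (3)·D = −9x³ − 12x² + 21x + 15. Remainder: 0.

R = [0], so D(x) is a factor of P(x). yes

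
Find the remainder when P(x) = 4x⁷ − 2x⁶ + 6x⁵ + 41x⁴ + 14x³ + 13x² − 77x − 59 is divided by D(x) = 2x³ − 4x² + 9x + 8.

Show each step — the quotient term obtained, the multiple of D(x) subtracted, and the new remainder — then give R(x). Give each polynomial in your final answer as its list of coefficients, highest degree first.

Step 1: lead(4x⁷ − 2x⁶ + 6x⁵ + 41x⁴ + 14x³ + 13x² − 77x − 59) ÷ lead(D) = 4x⁷ ÷ 2x³ = 2x⁴. Subtract (2x⁴)·D = 4x⁷ − 8x⁶ + 18x⁵ + 16x⁴. Remainder: 6x⁶ − 12x⁵ + 25x⁴ + 14x³ + 13x² − 77x − 59.
Step 2: lead(6x⁶ − 12x⁵ + 25x⁴ + 14x³ + 13x² − 77x − 59) ÷ lead(D) = 6x⁶ ÷ 2x³ = 3x³. Subtract (3x³)·D = 6x⁶ − 12x⁵ + 27x⁴ + 24x³. Remainder: −2x⁴ − 10x³ + 13x² − 77x − 59.
Step 3: lead(−2x⁴ − 10x³ + 13x² − 77x − 59) ÷ lead(D) = −2x⁴ ÷ 2x³ = −x. Subtract (−x)·D = −2x⁴ + 4x³ − 9x² − 8x. Remainder: −14x³ + 22x² − 69x − 59.
Step 4: lead(−14x³ + 22x² − 69x − 59) ÷ lead(D) = −14x³ ÷ 2x³ = −7. Subtract (−7)·D = −14x³ + 28x² − 63x − 56. Remainder: −6x² − 6x − 3.

R = [-6, -6, -3]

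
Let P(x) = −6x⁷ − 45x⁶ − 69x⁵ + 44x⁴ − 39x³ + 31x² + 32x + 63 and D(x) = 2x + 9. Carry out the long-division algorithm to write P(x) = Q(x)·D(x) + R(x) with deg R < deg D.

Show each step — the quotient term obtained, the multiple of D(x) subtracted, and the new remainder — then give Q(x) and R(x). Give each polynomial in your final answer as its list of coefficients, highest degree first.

Step 1: lead(−6x⁷ − 45x⁶ − 69x⁵ + 44x⁴ − 39x³ + 31x² + 32x + 63) ÷ lead(D) = −6x⁷ ÷ 2x = −3x⁶. Subtract (−3x⁶)·D = −6x⁷ − 27x⁶. Remainder: −18x⁶ − 69x⁵ + 44x⁴ − 39x³ + 31x² + 32x + 63.
Step 2: lead(−18x⁶ − 69x⁵ + 44x⁴ − 39x³ + 31x² + 32x + 63) ÷ lead(D) = −18x⁶ ÷ 2x = −9x⁵. Subtract (−9x⁵)·D = −18x⁶ − 81x⁵. Remainder: 12x⁵ + 44x⁴ − 39x³ + 31x² + 32x + 63.
Step 3: lead(12x⁵ + 44x⁴ − 39x³ + 31x² + 32x + 63) ÷ lead(D) = 12x⁵ ÷ 2x = 6x⁴. Subtract (6x⁴)·D = 12x⁵ + 54x⁴. Remainder: −10x⁴ − 39x³ + 31x² + 32x + 63.
Step 4: lead(−10x⁴ − 39x³ + 31x² + 32x + 63) ÷ lead(D) = −10x⁴ ÷ 2x = −5x³. Subtract (−5x³)·D = −10x⁴ − 45x³. Remainder: 6x³ + 31x² + 32x + 63.
Step 5: lead(6x³ + 31x² + 32x + 63) ÷ lead(D) = 6x³ ÷ 2x = 3x². Subtract (3x²)·D = 6x³ + 27x². Remainder: 4x² + 32x + 63.
Step 6: lead(4x² + 32x + 63) ÷ lead(D) = 4x² ÷ 2x = 2x. Subtract (2x)·D = 4x² + 18x. Remainder: 14x + 63.
Step 7: lead(14x + 63) ÷ lead(D) = 14x ÷ 2x = 7. Subtract (7)·D = 14x + 63. Remainder: 0.

Q = [-3, -9, 6, -5, 3, 2, 7]; R = [0]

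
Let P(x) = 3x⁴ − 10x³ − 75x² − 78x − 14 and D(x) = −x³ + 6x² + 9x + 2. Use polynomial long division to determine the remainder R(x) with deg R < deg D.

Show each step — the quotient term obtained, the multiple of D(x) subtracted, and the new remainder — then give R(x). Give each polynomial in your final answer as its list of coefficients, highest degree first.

Step 1: lead(3x⁴ − 10x³ − 75x² − 78x − 14) ÷ lead(D) = 3x⁴ ÷ −x³ = −3x. Subtract (−3x)·D = 3x⁴ − 18x³ − 27x² − 6x. Remainder: 8x³ − 48x² − 72x − 14.
Step 2: lead(8x³ − 48x² − 72x − 14) ÷ lead(D) = 8x³ ÷ −x³ = −8. Subtract (−8)·D = 8x³ − 48x² − 72x − 16. Remainder: 2.

R = [2]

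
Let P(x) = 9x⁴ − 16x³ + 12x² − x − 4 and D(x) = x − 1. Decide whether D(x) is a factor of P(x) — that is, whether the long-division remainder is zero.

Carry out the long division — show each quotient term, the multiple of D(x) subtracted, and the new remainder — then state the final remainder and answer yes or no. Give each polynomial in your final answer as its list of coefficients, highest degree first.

Step 1: lead(9x⁴ − 16x³ + 12x² − x − 4) ÷ lead(D) = 9x⁴ ÷ x = 9x³. Subtract (9x³)·D = 9x⁴ − 9x³. Remainder: −7x³ + 12x² − x − 4.
Step 2: lead(−7x³ + 12x² − x − 4) ÷ lead(D) = −7x³ ÷ x = −7x². Subtract (−7x²)·D = −7x³ + 7x². Remainder: 5x² − x − 4.
Step 3: lead(5x² − x − 4) ÷ lead(D) = 5x² ÷ x = 5x. Subtract (5x)·D = 5x² − 5x. Remainder: 4x − 4.
Step 4: lead(4x − 4) ÷ lead(D) = 4x ÷ x = 4. Subtract (4)·D = 4x − 4. Remainder: 0.

R = [0], so D(x) is a factor of P(x). yes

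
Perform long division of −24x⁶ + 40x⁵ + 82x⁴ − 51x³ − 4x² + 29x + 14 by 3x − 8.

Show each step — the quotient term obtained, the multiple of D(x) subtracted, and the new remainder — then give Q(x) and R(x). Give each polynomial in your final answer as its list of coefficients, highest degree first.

Q = [-8, -8, 6, -1, -4, -1]; R = [6]

Step 1: lead(−24x⁶ + 40x⁵ + 82x⁴ − 51x³ − 4x² + 29x + 14) ÷ lead(D) = −24x⁶ ÷ 3x = −8x⁵. Subtract (−8x⁵)·D = −24x⁶ + 64x⁵. Remainder: −24x⁵ + 82x⁴ − 51x³ − 4x² + 29x + 14.
Step 2: lead(−24x⁵ + 82x⁴ − 51x³ − 4x² + 29x + 14) ÷ lead(D) = −24x⁵ ÷ 3x = −8x⁴. Subtract (−8x⁴)·D = −24x⁵ + 64x⁴. Remainder: 18x⁴ − 51x³ − 4x² + 29x + 14.
Step 3: lead(18x⁴ − 51x³ − 4x² + 29x + 14) ÷ lead(D) = 18x⁴ ÷ 3x = 6x³. Subtract (6x³)·D = 18x⁴ − 48x³. Remainder: −3x³ − 4x² + 29x + 14.
Step 4: lead(−3x³ − 4x² + 29x + 14) ÷ lead(D) = −3x³ ÷ 3x = −x². Subtract (−x²)·D = −3x³ + 8x². Remainder: −12x² + 29x + 14.
Step 5: lead(−12x² + 29x + 14) ÷ lead(D) = −12x² ÷ 3x = −4x. Subtract (−4x)·D = −12x² + 32x. Remainder: −3x + 14.
Step 6: lead(−3x + 14) ÷ lead(D) = −3x ÷ 3x = −1. Subtract (−1)·D = −3x + 8. Remainder: 6.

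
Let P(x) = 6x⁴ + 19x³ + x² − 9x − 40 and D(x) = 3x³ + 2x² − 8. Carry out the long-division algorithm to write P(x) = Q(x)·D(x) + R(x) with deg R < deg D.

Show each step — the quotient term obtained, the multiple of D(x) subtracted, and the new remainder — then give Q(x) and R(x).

Q(x) = 2x + 5; R(x) = −9x² + 7x

Step 1: lead(6x⁴ + 19x³ + x² − 9x − 40) ÷ lead(D) = 6x⁴ ÷ 3x³ = 2x. Subtract (2x)·D = 6x⁴ + 4x³ − 16x. Remainder: 15x³ + x² + 7x − 40.
Step 2: lead(15x³ + x² + 7x − 40) ÷ lead(D) = 15x³ ÷ 3x³ = 5. Subtract (5)·D = 15x³ + 10x² − 40. Remainder: −9x² + 7x.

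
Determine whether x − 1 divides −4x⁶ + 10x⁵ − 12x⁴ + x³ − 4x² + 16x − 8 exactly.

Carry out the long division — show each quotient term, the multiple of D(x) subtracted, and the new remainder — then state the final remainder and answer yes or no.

Step 1: lead(−4x⁶ + 10x⁵ − 12x⁴ + x³ − 4x² + 16x − 8) ÷ lead(D) = −4x⁶ ÷ x = −4x⁵. Subtract (−4x⁵)·D = −4x⁶ + 4x⁵. Remainder: 6x⁵ − 12x⁴ + x³ − 4x² + 16x − 8.
Step 2: lead(6x⁵ − 12x⁴ + x³ − 4x² + 16x − 8) ÷ lead(D) = 6x⁵ ÷ x = 6x⁴. Subtract (6x⁴)·D = 6x⁵ − 6x⁴. Remainder: −6x⁴ + x³ − 4x² + 16x − 8.
Step 3: lead(−6x⁴ + x³ − 4x² + 16x − 8) ÷ lead(D) = −6x⁴ ÷ x = −6x³. Subtract (−6x³)·D = −6x⁴ + 6x³. Remainder: −5x³ − 4x² + 16x − 8.
Step 4: lead(−5x³ − 4x² + 16x − 8) ÷ lead(D) = −5x³ ÷ x = −5x². Subtract (−5x²)·D = −5x³ + 5x². Remainder: −9x² + 16x − 8.
Step 5: lead(−9x² + 16x − 8) ÷ lead(D) = −9x² ÷ x = −9x. Subtract (−9x)·D = −9x² + 9x. Remainder: 7x − 8.
Step 6: lead(7x − 8) ÷ lead(D) = 7x ÷ x = 7. Subtract (7)·D = 7x − 7. Remainder: −1.

R(x) = −1, so D(x) is not a factor of P(x). no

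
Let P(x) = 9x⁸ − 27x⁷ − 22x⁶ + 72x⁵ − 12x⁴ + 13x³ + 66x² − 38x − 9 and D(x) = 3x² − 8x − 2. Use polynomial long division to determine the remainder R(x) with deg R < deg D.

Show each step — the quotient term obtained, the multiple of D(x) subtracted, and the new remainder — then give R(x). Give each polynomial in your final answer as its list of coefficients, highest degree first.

R = [3]

Step 1: lead(9x⁸ − 27x⁷ − 22x⁶ + 72x⁵ − 12x⁴ + 13x³ + 66x² − 38x − 9) ÷ lead(D) = 9x⁸ ÷ 3x² = 3x⁶. Subtract (3x⁶)·D = 9x⁸ − 24x⁷ − 6x⁶. Remainder: −3x⁷ − 16x⁶ + 72x⁵ − 12x⁴ + 13x³ + 66x² − 38x − 9.
Step 2: lead(−3x⁷ − 16x⁶ + 72x⁵ − 12x⁴ + 13x³ + 66x² − 38x − 9) ÷ lead(D) = −3x⁷ ÷ 3x² = −x⁵. Subtract (−x⁵)·D = −3x⁷ + 8x⁶ + 2x⁵. Remainder: −24x⁶ + 70x⁵ − 12x⁴ + 13x³ + 66x² − 38x − 9.
Step 3: lead(−24x⁶ + 70x⁵ − 12x⁴ + 13x³ + 66x² − 38x − 9) ÷ lead(D) = −24x⁶ ÷ 3x² = −8x⁴. Subtract (−8x⁴)·D = −24x⁶ + 64x⁵ + 16x⁴. Remainder: 6x⁵ − 28x⁴ + 13x³ + 66x² − 38x − 9.
Step 4: lead(6x⁵ − 28x⁴ + 13x³ + 66x² − 38x − 9) ÷ lead(D) = 6x⁵ ÷ 3x² = 2x³. Subtract (2x³)·D = 6x⁵ − 16x⁴ − 4x³. Remainder: −12x⁴ + 17x³ + 66x² − 38x − 9.
Step 5: lead(−12x⁴ + 17x³ + 66x² − 38x − 9) ÷ lead(D) = −12x⁴ ÷ 3x² = −4x². Subtract (−4x²)·D = −12x⁴ + 32x³ + 8x². Remainder: −15x³ + 58x² − 38x − 9.
Step 6: lead(−15x³ + 58x² − 38x − 9) ÷ lead(D) = −15x³ ÷ 3x² = −5x. Subtract (−5x)·D = −15x³ + 40x² + 10x. Remainder: 18x² − 48x − 9.
Step 7: lead(18x² − 48x − 9) ÷ lead(D) = 18x² ÷ 3x² = 6. Subtract (6)·D = 18x² − 48x − 12. Remainder: 3.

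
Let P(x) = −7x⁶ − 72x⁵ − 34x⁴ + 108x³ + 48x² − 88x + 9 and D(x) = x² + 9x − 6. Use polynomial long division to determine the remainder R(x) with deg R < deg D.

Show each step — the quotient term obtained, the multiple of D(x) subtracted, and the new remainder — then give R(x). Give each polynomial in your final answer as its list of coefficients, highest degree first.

Step 1: lead(−7x⁶ − 72x⁵ − 34x⁴ + 108x³ + 48x² − 88x + 9) ÷ lead(D) = −7x⁶ ÷ x² = −7x⁴. Subtract (−7x⁴)·D = −7x⁶ − 63x⁵ + 42x⁴. Remainder: −9x⁵ − 76x⁴ + 108x³ + 48x² − 88x + 9.
Step 2: lead(−9x⁵ − 76x⁴ + 108x³ + 48x² − 88x + 9) ÷ lead(D) = −9x⁵ ÷ x² = −9x³. Subtract (−9x³)·D = −9x⁵ − 81x⁴ + 54x³. Remainder: 5x⁴ + 54x³ + 48x² − 88x + 9.
Step 3: lead(5x⁴ + 54x³ + 48x² − 88x + 9) ÷ lead(D) = 5x⁴ ÷ x² = 5x². Subtract (5x²)·D = 5x⁴ + 45x³ − 30x². Remainder: 9x³ + 78x² − 88x + 9.
Step 4: lead(9x³ + 78x² − 88x + 9) ÷ lead(D) = 9x³ ÷ x² = 9x. Subtract (9x)·D = 9x³ + 81x² − 54x. Remainder: −3x² − 34x + 9.
Step 5: lead(−3x² − 34x + 9) ÷ lead(D) = −3x² ÷ x² = −3. Subtract (−3)·D = −3x² − 27x + 18. Remainder: −7x − 9.

R = [-7, -9]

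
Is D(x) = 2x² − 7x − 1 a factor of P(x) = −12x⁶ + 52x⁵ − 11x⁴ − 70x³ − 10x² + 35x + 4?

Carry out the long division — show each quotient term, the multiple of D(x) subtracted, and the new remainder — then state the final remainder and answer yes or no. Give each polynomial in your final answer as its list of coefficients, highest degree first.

R = [6, 0], so D(x) is not a factor of P(x). no

Step 1: lead(−12x⁶ + 52x⁵ − 11x⁴ − 70x³ − 10x² + 35x + 4) ÷ lead(D) = −12x⁶ ÷ 2x² = −6x⁴. Subtract (−6x⁴)·D = −12x⁶ + 42x⁵ + 6x⁴. Remainder: 10x⁵ − 17x⁴ − 70x³ − 10x² + 35x + 4.
Step 2: lead(10x⁵ − 17x⁴ − 70x³ − 10x² + 35x + 4) ÷ lead(D) = 10x⁵ ÷ 2x² = 5x³. Subtract (5x³)·D = 10x⁵ − 35x⁴ − 5x³. Remainder: 18x⁴ − 65x³ − 10x² + 35x + 4.
Step 3: lead(18x⁴ − 65x³ − 10x² + 35x + 4) ÷ lead(D) = 18x⁴ ÷ 2x² = 9x². Subtract (9x²)·D = 18x⁴ − 63x³ − 9x². Remainder: −2x³ − x² + 35x + 4.
Step 4: lead(−2x³ − x² + 35x + 4) ÷ lead(D) = −2x³ ÷ 2x² = −x. Subtract (−x)·D = −2x³ + 7x² + x. Remainder: −8x² + 34x + 4.
Step 5: lead(−8x² + 34x + 4) ÷ lead(D) = −8x² ÷ 2x² = −4. Subtract (−4)·D = −8x² + 28x + 4. Remainder: 6x.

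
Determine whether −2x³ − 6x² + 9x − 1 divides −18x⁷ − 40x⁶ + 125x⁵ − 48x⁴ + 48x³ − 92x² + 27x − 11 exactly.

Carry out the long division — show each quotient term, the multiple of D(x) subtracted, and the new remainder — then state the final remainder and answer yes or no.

Step 1: lead(−18x⁷ − 40x⁶ + 125x⁵ − 48x⁴ + 48x³ − 92x² + 27x − 11) ÷ lead(D) = −18x⁷ ÷ −2x³ = 9x⁴. Subtract (9x⁴)·D = −18x⁷ − 54x⁶ + 81x⁵ − 9x⁴. Remainder: 14x⁶ + 44x⁵ − 39x⁴ + 48x³ − 92x² + 27x − 11.
Step 2: lead(14x⁶ + 44x⁵ − 39x⁴ + 48x³ − 92x² + 27x − 11) ÷ lead(D) = 14x⁶ ÷ −2x³ = −7x³. Subtract (−7x³)·D = 14x⁶ + 42x⁵ − 63x⁴ + 7x³. Remainder: 2x⁵ + 24x⁴ + 41x³ − 92x² + 27x − 11.
Step 3: lead(2x⁵ + 24x⁴ + 41x³ − 92x² + 27x − 11) ÷ lead(D) = 2x⁵ ÷ −2x³ = −x². Subtract (−x²)·D = 2x⁵ + 6x⁴ − 9x³ + x². Remainder: 18x⁴ + 50x³ − 93x² + 27x − 11.
Step 4: lead(18x⁴ + 50x³ − 93x² + 27x − 11) ÷ lead(D) = 18x⁴ ÷ −2x³ = −9x. Subtract (−9x)·D = 18x⁴ + 54x³ − 81x² + 9x. Remainder: −4x³ − 12x² + 18x − 11.
Step 5: lead(−4x³ − 12x² + 18x − 11) ÷ lead(D) = −4x³ ÷ −2x³ = 2. Subtract (2)·D = −4x³ − 12x² + 18x − 2. Remainder: −9.

R(x) = −9, so D(x) is not a factor of P(x). no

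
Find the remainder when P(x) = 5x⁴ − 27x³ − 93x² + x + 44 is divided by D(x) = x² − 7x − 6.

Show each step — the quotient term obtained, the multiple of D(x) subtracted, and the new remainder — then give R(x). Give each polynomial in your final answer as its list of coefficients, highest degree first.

Step 1: lead(5x⁴ − 27x³ − 93x² + x + 44) ÷ lead(D) = 5x⁴ ÷ x² = 5x². Subtract (5x²)·D = 5x⁴ − 35x³ − 30x². Remainder: 8x³ − 63x² + x + 44.
Step 2: lead(8x³ − 63x² + x + 44) ÷ lead(D) = 8x³ ÷ x² = 8x. Subtract (8x)·D = 8x³ − 56x² − 48x. Remainder: −7x² + 49x + 44.
Step 3: lead(−7x² + 49x + 44) ÷ lead(D) = −7x² ÷ x² = −7. Subtract (−7)·D = −7x² + 49x + 42. Remainder: 2.

R = [2]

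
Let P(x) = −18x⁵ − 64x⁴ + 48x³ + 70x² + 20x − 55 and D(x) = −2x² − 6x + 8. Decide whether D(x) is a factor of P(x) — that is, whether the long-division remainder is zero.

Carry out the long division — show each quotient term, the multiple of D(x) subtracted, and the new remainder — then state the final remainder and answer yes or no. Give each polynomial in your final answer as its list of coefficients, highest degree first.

R = [8, -7], so D(x) is not a factor of P(x). no

Step 1: lead(−18x⁵ − 64x⁴ + 48x³ + 70x² + 20x − 55) ÷ lead(D) = −18x⁵ ÷ −2x² = 9x³. Subtract (9x³)·D = −18x⁵ − 54x⁴ + 72x³. Remainder: −10x⁴ − 24x³ + 70x² + 20x − 55.
Step 2: lead(−10x⁴ − 24x³ + 70x² + 20x − 55) ÷ lead(D) = −10x⁴ ÷ −2x² = 5x². Subtract (5x²)·D = −10x⁴ − 30x³ + 40x². Remainder: 6x³ + 30x² + 20x − 55.
Step 3: lead(6x³ + 30x² + 20x − 55) ÷ lead(D) = 6x³ ÷ −2x² = −3x. Subtract (−3x)·D = 6x³ + 18x² − 24x. Remainder: 12x² + 44x − 55.
Step 4: lead(12x² + 44x − 55) ÷ lead(D) = 12x² ÷ −2x² = −6. Subtract (−6)·D = 12x² + 36x − 48. Remainder: 8x − 7.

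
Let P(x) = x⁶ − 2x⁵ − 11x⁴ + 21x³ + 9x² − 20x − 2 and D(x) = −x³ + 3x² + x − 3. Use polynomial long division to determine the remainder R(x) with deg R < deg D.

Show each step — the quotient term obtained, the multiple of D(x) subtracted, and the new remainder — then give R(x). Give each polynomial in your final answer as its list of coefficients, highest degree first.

Step 1: lead(x⁶ − 2x⁵ − 11x⁴ + 21x³ + 9x² − 20x − 2) ÷ lead(D) = x⁶ ÷ −x³ = −x³. Subtract (−x³)·D = x⁶ − 3x⁵ − x⁴ + 3x³. Remainder: x⁵ − 10x⁴ + 18x³ + 9x² − 20x − 2.
Step 2: lead(x⁵ − 10x⁴ + 18x³ + 9x² − 20x − 2) ÷ lead(D) = x⁵ ÷ −x³ = −x². Subtract (−x²)·D = x⁵ − 3x⁴ − x³ + 3x². Remainder: −7x⁴ + 19x³ + 6x² − 20x − 2.
Step 3: lead(−7x⁴ + 19x³ + 6x² − 20x − 2) ÷ lead(D) = −7x⁴ ÷ −x³ = 7x. Subtract (7x)·D = −7x⁴ + 21x³ + 7x² − 21x. Remainder: −2x³ − x² + x − 2.
Step 4: lead(−2x³ − x² + x − 2) ÷ lead(D) = −2x³ ÷ −x³ = 2. Subtract (2)·D = −2x³ + 6x² + 2x − 6. Remainder: −7x² − x + 4.

R = [-7, -1, 4]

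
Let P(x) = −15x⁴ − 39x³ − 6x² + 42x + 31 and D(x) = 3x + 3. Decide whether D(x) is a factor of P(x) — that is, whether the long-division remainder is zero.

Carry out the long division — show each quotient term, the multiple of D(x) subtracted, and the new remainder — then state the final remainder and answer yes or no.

R(x) = 7, so D(x) is not a factor of P(x). no

Step 1: lead(−15x⁴ − 39x³ − 6x² + 42x + 31) ÷ lead(D) = −15x⁴ ÷ 3x = −5x³. Subtract (−5x³)·D = −15x⁴ − 15x³. Remainder: −24x³ − 6x² + 42x + 31.
Step 2: lead(−24x³ − 6x² + 42x + 31) ÷ lead(D) = −24x³ ÷ 3x = −8x². Subtract (−8x²)·D = −24x³ − 24x². Remainder: 18x² + 42x + 31.
Step 3: lead(18x² + 42x + 31) ÷ lead(D) = 18x² ÷ 3x = 6x. Subtract (6x)·D = 18x² + 18x. Remainder: 24x + 31.
Step 4: lead(24x + 31) ÷ lead(D) = 24x ÷ 3x = 8. Subtract (8)·D = 24x + 24. Remainder: 7.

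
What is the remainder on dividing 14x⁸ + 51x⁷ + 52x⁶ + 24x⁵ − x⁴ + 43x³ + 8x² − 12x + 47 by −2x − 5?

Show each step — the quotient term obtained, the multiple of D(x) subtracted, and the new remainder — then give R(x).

Step 1: lead(14x⁸ + 51x⁷ + 52x⁶ + 24x⁵ − x⁴ + 43x³ + 8x² − 12x + 47) ÷ lead(D) = 14x⁸ ÷ −2x = −7x⁷. Subtract (−7x⁷)·D = 14x⁸ + 35x⁷. Remainder: 16x⁷ + 52x⁶ + 24x⁵ − x⁴ + 43x³ + 8x² − 12x + 47.
Step 2: lead(16x⁷ + 52x⁶ + 24x⁵ − x⁴ + 43x³ + 8x² − 12x + 47) ÷ lead(D) = 16x⁷ ÷ −2x = −8x⁶. Subtract (−8x⁶)·D = 16x⁷ + 40x⁶. Remainder: 12x⁶ + 24x⁵ − x⁴ + 43x³ + 8x² − 12x + 47.
Step 3: lead(12x⁶ + 24x⁵ − x⁴ + 43x³ + 8x² − 12x + 47) ÷ lead(D) = 12x⁶ ÷ −2x = −6x⁵. Subtract (−6x⁵)·D = 12x⁶ + 30x⁵. Remainder: −6x⁵ − x⁴ + 43x³ + 8x² − 12x + 47.
Step 4: lead(−6x⁵ − x⁴ + 43x³ + 8x² − 12x + 47) ÷ lead(D) = −6x⁵ ÷ −2x = 3x⁴. Subtract (3x⁴)·D = −6x⁵ − 15x⁴. Remainder: 14x⁴ + 43x³ + 8x² − 12x + 47.
Step 5: lead(14x⁴ + 43x³ + 8x² − 12x + 47) ÷ lead(D) = 14x⁴ ÷ −2x = −7x³. Subtract (−7x³)·D = 14x⁴ + 35x³. Remainder: 8x³ + 8x² − 12x + 47.
Step 6: lead(8x³ + 8x² − 12x + 47) ÷ lead(D) = 8x³ ÷ −2x = −4x². Subtract (−4x²)·D = 8x³ + 20x². Remainder: −12x² − 12x + 47.
Step 7: lead(−12x² − 12x + 47) ÷ lead(D) = −12x² ÷ −2x = 6x. Subtract (6x)·D = −12x² − 30x. Remainder: 18x + 47.
Step 8: lead(18x + 47) ÷ lead(D) = 18x ÷ −2x = −9. Subtract (−9)·D = 18x + 45. Remainder: 2.

R(x) = 2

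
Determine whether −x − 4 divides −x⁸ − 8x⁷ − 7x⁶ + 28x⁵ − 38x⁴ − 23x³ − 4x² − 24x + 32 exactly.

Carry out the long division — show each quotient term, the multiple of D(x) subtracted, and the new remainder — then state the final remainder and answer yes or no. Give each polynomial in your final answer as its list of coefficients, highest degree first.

Step 1: lead(−x⁸ − 8x⁷ − 7x⁶ + 28x⁵ − 38x⁴ − 23x³ − 4x² − 24x + 32) ÷ lead(D) = −x⁸ ÷ −x = x⁷. Subtract (x⁷)·D = −x⁸ − 4x⁷. Remainder: −4x⁷ − 7x⁶ + 28x⁵ − 38x⁴ − 23x³ − 4x² − 24x + 32.
Step 2: lead(−4x⁷ − 7x⁶ + 28x⁵ − 38x⁴ − 23x³ − 4x² − 24x + 32) ÷ lead(D) = −4x⁷ ÷ −x = 4x⁶. Subtract (4x⁶)·D = −4x⁷ − 16x⁶. Remainder: 9x⁶ + 28x⁵ − 38x⁴ − 23x³ − 4x² − 24x + 32.
Step 3: lead(9x⁶ + 28x⁵ − 38x⁴ − 23x³ − 4x² − 24x + 32) ÷ lead(D) = 9x⁶ ÷ −x = −9x⁵. Subtract (−9x⁵)·D = 9x⁶ + 36x⁵. Remainder: −8x⁵ − 38x⁴ − 23x³ − 4x² − 24x + 32.
Step 4: lead(−8x⁵ − 38x⁴ − 23x³ − 4x² − 24x + 32) ÷ lead(D) = −8x⁵ ÷ −x = 8x⁴. Subtract (8x⁴)·D = −8x⁵ − 32x⁴. Remainder: −6x⁴ − 23x³ − 4x² − 24x + 32.
Step 5: lead(−6x⁴ − 23x³ − 4x² − 24x + 32) ÷ lead(D) = −6x⁴ ÷ −x = 6x³. Subtract (6x³)·D = −6x⁴ − 24x³. Remainder: x³ − 4x² − 24x + 32.
Step 6: lead(x³ − 4x² − 24x + 32) ÷ lead(D) = x³ ÷ −x = −x². Subtract (−x²)·D = x³ + 4x². Remainder: −8x² − 24x + 32.
Step 7: lead(−8x² − 24x + 32) ÷ lead(D) = −8x² ÷ −x = 8x. Subtract (8x)·D = −8x² − 32x. Remainder: 8x + 32.
Step 8: lead(8x + 32) ÷ lead(D) = 8x ÷ −x = −8. Subtract (−8)·D = 8x + 32. Remainder: 0.

R = [0], so D(x) is a factor of P(x). yes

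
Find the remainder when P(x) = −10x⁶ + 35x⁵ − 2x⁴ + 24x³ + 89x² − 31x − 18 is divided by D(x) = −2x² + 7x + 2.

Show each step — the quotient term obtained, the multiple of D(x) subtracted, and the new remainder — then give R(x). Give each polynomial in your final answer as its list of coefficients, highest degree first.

R = [-4]

Step 1: lead(−10x⁶ + 35x⁵ − 2x⁴ + 24x³ + 89x² − 31x − 18) ÷ lead(D) = −10x⁶ ÷ −2x² = 5x⁴. Subtract (5x⁴)·D = −10x⁶ + 35x⁵ + 10x⁴. Remainder: −12x⁴ + 24x³ + 89x² − 31x − 18.
Step 2: lead(−12x⁴ + 24x³ + 89x² − 31x − 18) ÷ lead(D) = −12x⁴ ÷ −2x² = 6x². Subtract (6x²)·D = −12x⁴ + 42x³ + 12x². Remainder: −18x³ + 77x² − 31x − 18.
Step 3: lead(−18x³ + 77x² − 31x − 18) ÷ lead(D) = −18x³ ÷ −2x² = 9x. Subtract (9x)·D = −18x³ + 63x² + 18x. Remainder: 14x² − 49x − 18.
Step 4: lead(14x² − 49x − 18) ÷ lead(D) = 14x² ÷ −2x² = −7. Subtract (−7)·D = 14x² − 49x − 14. Remainder: −4.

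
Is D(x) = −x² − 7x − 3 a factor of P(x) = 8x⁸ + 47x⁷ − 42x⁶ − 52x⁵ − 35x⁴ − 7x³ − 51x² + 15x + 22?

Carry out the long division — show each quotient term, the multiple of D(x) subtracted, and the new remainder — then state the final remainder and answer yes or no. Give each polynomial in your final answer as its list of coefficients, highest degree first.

R = [4], so D(x) is not a factor of P(x). no

Step 1: lead(8x⁸ + 47x⁷ − 42x⁶ − 52x⁵ − 35x⁴ − 7x³ − 51x² + 15x + 22) ÷ lead(D) = 8x⁸ ÷ −x² = −8x⁶. Subtract (−8x⁶)·D = 8x⁸ + 56x⁷ + 24x⁶. Remainder: −9x⁷ − 66x⁶ − 52x⁵ − 35x⁴ − 7x³ − 51x² + 15x + 22.
Step 2: lead(−9x⁷ − 66x⁶ − 52x⁵ − 35x⁴ − 7x³ − 51x² + 15x + 22) ÷ lead(D) = −9x⁷ ÷ −x² = 9x⁵. Subtract (9x⁵)·D = −9x⁷ − 63x⁶ − 27x⁵. Remainder: −3x⁶ − 25x⁵ − 35x⁴ − 7x³ − 51x² + 15x + 22.
Step 3: lead(−3x⁶ − 25x⁵ − 35x⁴ − 7x³ − 51x² + 15x + 22) ÷ lead(D) = −3x⁶ ÷ −x² = 3x⁴. Subtract (3x⁴)·D = −3x⁶ − 21x⁵ − 9x⁴. Remainder: −4x⁵ − 26x⁴ − 7x³ − 51x² + 15x + 22.
Step 4: lead(−4x⁵ − 26x⁴ − 7x³ − 51x² + 15x + 22) ÷ lead(D) = −4x⁵ ÷ −x² = 4x³. Subtract (4x³)·D = −4x⁵ − 28x⁴ − 12x³. Remainder: 2x⁴ + 5x³ − 51x² + 15x + 22.
Step 5: lead(2x⁴ + 5x³ − 51x² + 15x + 22) ÷ lead(D) = 2x⁴ ÷ −x² = −2x². Subtract (−2x²)·D = 2x⁴ + 14x³ + 6x². Remainder: −9x³ − 57x² + 15x + 22.
Step 6: lead(−9x³ − 57x² + 15x + 22) ÷ lead(D) = −9x³ ÷ −x² = 9x. Subtract (9x)·D = −9x³ − 63x² − 27x. Remainder: 6x² + 42x + 22.
Step 7: lead(6x² + 42x + 22) ÷ lead(D) = 6x² ÷ −x² = −6. Subtract (−6)·D = 6x² + 42x + 18. Remainder: 4.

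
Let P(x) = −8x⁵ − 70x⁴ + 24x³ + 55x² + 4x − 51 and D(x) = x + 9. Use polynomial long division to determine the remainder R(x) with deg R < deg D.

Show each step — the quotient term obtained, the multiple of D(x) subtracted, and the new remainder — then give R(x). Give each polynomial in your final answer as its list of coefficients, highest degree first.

Step 1: lead(−8x⁵ − 70x⁴ + 24x³ + 55x² + 4x − 51) ÷ lead(D) = −8x⁵ ÷ x = −8x⁴. Subtract (−8x⁴)·D = −8x⁵ − 72x⁴. Remainder: 2x⁴ + 24x³ + 55x² + 4x − 51.
Step 2: lead(2x⁴ + 24x³ + 55x² + 4x − 51) ÷ lead(D) = 2x⁴ ÷ x = 2x³. Subtract (2x³)·D = 2x⁴ + 18x³. Remainder: 6x³ + 55x² + 4x − 51.
Step 3: lead(6x³ + 55x² + 4x − 51) ÷ lead(D) = 6x³ ÷ x = 6x². Subtract (6x²)·D = 6x³ + 54x². Remainder: x² + 4x − 51.
Step 4: lead(x² + 4x − 51) ÷ lead(D) = x² ÷ x = x. Subtract (x)·D = x² + 9x. Remainder: −5x − 51.
Step 5: lead(−5x − 51) ÷ lead(D) = −5x ÷ x = −5. Subtract (−5)·D = −5x − 45. Remainder: −6.

R = [-6]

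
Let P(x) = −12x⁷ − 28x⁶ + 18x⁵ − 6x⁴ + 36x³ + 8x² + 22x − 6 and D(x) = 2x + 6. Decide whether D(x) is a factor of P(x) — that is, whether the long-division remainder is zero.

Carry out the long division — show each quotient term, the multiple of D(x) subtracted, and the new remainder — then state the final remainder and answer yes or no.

Step 1: lead(−12x⁷ − 28x⁶ + 18x⁵ − 6x⁴ + 36x³ + 8x² + 22x − 6) ÷ lead(D) = −12x⁷ ÷ 2x = −6x⁶. Subtract (−6x⁶)·D = −12x⁷ − 36x⁶. Remainder: 8x⁶ + 18x⁵ − 6x⁴ + 36x³ + 8x² + 22x − 6.
Step 2: lead(8x⁶ + 18x⁵ − 6x⁴ + 36x³ + 8x² + 22x − 6) ÷ lead(D) = 8x⁶ ÷ 2x = 4x⁵. Subtract (4x⁵)·D = 8x⁶ + 24x⁵. Remainder: −6x⁵ − 6x⁴ + 36x³ + 8x² + 22x − 6.
Step 3: lead(−6x⁵ − 6x⁴ + 36x³ + 8x² + 22x − 6) ÷ lead(D) = −6x⁵ ÷ 2x = −3x⁴. Subtract (−3x⁴)·D = −6x⁵ − 18x⁴. Remainder: 12x⁴ + 36x³ + 8x² + 22x − 6.
Step 4: lead(12x⁴ + 36x³ + 8x² + 22x − 6) ÷ lead(D) = 12x⁴ ÷ 2x = 6x³. Subtract (6x³)·D = 12x⁴ + 36x³. Remainder: 8x² + 22x − 6.
Step 5: lead(8x² + 22x − 6) ÷ lead(D) = 8x² ÷ 2x = 4x. Subtract (4x)·D = 8x² + 24x. Remainder: −2x − 6.
Step 6: lead(−2x − 6) ÷ lead(D) = −2x ÷ 2x = −1. Subtract (−1)·D = −2x − 6. Remainder: 0.

R(x) = 0, so D(x) is a factor of P(x). yes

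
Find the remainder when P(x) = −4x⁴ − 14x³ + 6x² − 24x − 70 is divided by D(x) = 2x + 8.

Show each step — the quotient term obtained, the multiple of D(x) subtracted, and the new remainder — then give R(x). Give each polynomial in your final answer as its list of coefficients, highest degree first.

Step 1: lead(−4x⁴ − 14x³ + 6x² − 24x − 70) ÷ lead(D) = −4x⁴ ÷ 2x = −2x³. Subtract (−2x³)·D = −4x⁴ − 16x³. Remainder: 2x³ + 6x² − 24x − 70.
Step 2: lead(2x³ + 6x² − 24x − 70) ÷ lead(D) = 2x³ ÷ 2x = x². Subtract (x²)·D = 2x³ + 8x². Remainder: −2x² − 24x − 70.
Step 3: lead(−2x² − 24x − 70) ÷ lead(D) = −2x² ÷ 2x = −x. Subtract (−x)·D = −2x² − 8x. Remainder: −16x − 70.
Step 4: lead(−16x − 70) ÷ lead(D) = −16x ÷ 2x = −8. Subtract (−8)·D = −16x − 64. Remainder: −6.

R = [-6]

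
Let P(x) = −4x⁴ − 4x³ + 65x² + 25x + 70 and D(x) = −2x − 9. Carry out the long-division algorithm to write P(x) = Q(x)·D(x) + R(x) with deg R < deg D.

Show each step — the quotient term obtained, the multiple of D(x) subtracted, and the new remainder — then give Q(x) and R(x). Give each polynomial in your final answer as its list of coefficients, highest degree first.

Step 1: lead(−4x⁴ − 4x³ + 65x² + 25x + 70) ÷ lead(D) = −4x⁴ ÷ −2x = 2x³. Subtract (2x³)·D = −4x⁴ − 18x³. Remainder: 14x³ + 65x² + 25x + 70.
Step 2: lead(14x³ + 65x² + 25x + 70) ÷ lead(D) = 14x³ ÷ −2x = −7x². Subtract (−7x²)·D = 14x³ + 63x². Remainder: 2x² + 25x + 70.
Step 3: lead(2x² + 25x + 70) ÷ lead(D) = 2x² ÷ −2x = −x. Subtract (−x)·D = 2x² + 9x. Remainder: 16x + 70.
Step 4: lead(16x + 70) ÷ lead(D) = 16x ÷ −2x = −8. Subtract (−8)·D = 16x + 72. Remainder: −2.

Q = [2, -7, -1, -8]; R = [-2]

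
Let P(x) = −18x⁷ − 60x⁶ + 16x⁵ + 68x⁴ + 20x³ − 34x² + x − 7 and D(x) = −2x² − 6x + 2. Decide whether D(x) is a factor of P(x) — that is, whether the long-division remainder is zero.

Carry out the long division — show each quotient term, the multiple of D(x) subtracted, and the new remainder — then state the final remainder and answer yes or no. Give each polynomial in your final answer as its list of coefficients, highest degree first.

Step 1: lead(−18x⁷ − 60x⁶ + 16x⁵ + 68x⁴ + 20x³ − 34x² + x − 7) ÷ lead(D) = −18x⁷ ÷ −2x² = 9x⁵. Subtract (9x⁵)·D = −18x⁷ − 54x⁶ + 18x⁵. Remainder: −6x⁶ − 2x⁵ + 68x⁴ + 20x³ − 34x² + x − 7.
Step 2: lead(−6x⁶ − 2x⁵ + 68x⁴ + 20x³ − 34x² + x − 7) ÷ lead(D) = −6x⁶ ÷ −2x² = 3x⁴. Subtract (3x⁴)·D = −6x⁶ − 18x⁵ + 6x⁴. Remainder: 16x⁵ + 62x⁴ + 20x³ − 34x² + x − 7.
Step 3: lead(16x⁵ + 62x⁴ + 20x³ − 34x² + x − 7) ÷ lead(D) = 16x⁵ ÷ −2x² = −8x³. Subtract (−8x³)·D = 16x⁵ + 48x⁴ − 16x³. Remainder: 14x⁴ + 36x³ − 34x² + x − 7.
Step 4: lead(14x⁴ + 36x³ − 34x² + x − 7) ÷ lead(D) = 14x⁴ ÷ −2x² = −7x². Subtract (−7x²)·D = 14x⁴ + 42x³ − 14x². Remainder: −6x³ − 20x² + x − 7.
Step 5: lead(−6x³ − 20x² + x − 7) ÷ lead(D) = −6x³ ÷ −2x² = 3x. Subtract (3x)·D = −6x³ − 18x² + 6x. Remainder: −2x² − 5x − 7.
Step 6: lead(−2x² − 5x − 7) ÷ lead(D) = −2x² ÷ −2x² = 1. Subtract (1)·D = −2x² − 6x + 2. Remainder: x − 9.

R = [1, -9], so D(x) is not a factor of P(x). no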